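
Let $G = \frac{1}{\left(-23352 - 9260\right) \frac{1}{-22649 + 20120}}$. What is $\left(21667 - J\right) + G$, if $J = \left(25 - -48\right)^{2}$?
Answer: $\frac{532817385}{32612} \approx 16338.0$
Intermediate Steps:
$J = 5329$ ($J = \left(25 + 48\right)^{2} = 73^{2} = 5329$)
$G = \frac{2529}{32612}$ ($G = \frac{1}{\left(-32612\right) \frac{1}{-2529}} = \frac{1}{\left(-32612\right) \left(- \frac{1}{2529}\right)} = \frac{1}{\frac{32612}{2529}} = \frac{2529}{32612} \approx 0.077548$)
$\left(21667 - J\right) + G = \left(21667 - 5329\right) + \frac{2529}{32612} = 16338 + \frac{2529}{32612} = \frac{532817385}{32612}$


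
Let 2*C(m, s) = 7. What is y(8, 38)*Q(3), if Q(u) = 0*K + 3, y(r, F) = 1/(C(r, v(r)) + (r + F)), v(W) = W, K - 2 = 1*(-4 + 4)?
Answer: 2/33 ≈ 0.060606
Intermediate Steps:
K = 2 (K = 2 + 1*(-4 + 4) = 2 + 1*0 = 2 + 0 = 2)
C(m, s) = 7/2 (C(m, s) = (½)*7 = 7/2)
y(r, F) = 1/(7/2 + F + r) (y(r, F) = 1/(7/2 + (r + F)) = 1/(7/2 + (F + r)) = 1/(7/2 + F + r))
Q(u) = 3 (Q(u) = 0*2 + 3 = 0 + 3 = 3)
y(8, 38)*Q(3) = (2/(7 + 2*38 + 2*8))*3 = (2/(7 + 76 + 16))*3 = (2/99)*3 = 2/33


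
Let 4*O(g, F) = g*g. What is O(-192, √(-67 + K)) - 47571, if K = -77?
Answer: -38355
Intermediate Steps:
O(g, F) = g²/4 (O(g, F) = (g*g)/4 = g²/4)
O(-192, √(-67 + K)) - 47571 = (¼)*(-192)² - 47571 = (¼)*36864 - 47571 = 9216 - 47571 = -38355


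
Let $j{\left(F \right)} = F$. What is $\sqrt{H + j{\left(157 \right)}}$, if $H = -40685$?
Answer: $4 i \sqrt{2533} \approx 201.32 i$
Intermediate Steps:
$\sqrt{H + j{\left(157 \right)}} = \sqrt{-40685 + 157} = \sqrt{-40528} = 4 i \sqrt{2533}$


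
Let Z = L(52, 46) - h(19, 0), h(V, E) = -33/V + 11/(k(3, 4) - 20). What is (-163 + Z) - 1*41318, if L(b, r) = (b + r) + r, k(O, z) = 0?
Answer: -15707191/380 ≈ -41335.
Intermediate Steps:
L(b, r) = b + 2*r
h(V, E) = -11/20 - 33/V (h(V, E) = -33/V + 11/(0 - 20) = -33/V + 11/(-20) = -33/V + 11*(-1/20) = -33/V - 11/20 = -11/20 - 33/V)
Z = 55589/380 (Z = (52 + 2*46) - (-11/20 - 33/19) = (52 + 92) - (-11/20 - 33*1/19) = 144 - (-11/20 - 33/19) = 144 - 1*(-869/380) = 144 + 869/380 = 55589/380 ≈ 146.29)
(-163 + Z) - 1*41318 = (-163 + 55589/380) - 1*41318 = -6351/380 - 41318 = -15707191/380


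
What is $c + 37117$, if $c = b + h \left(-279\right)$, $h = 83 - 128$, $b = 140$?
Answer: $49812$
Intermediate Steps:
$h = -45$
$c = 12695$ ($c = 140 - -12555 = 140 + 12555 = 12695$)
$c + 37117 = 12695 + 37117 = 49812$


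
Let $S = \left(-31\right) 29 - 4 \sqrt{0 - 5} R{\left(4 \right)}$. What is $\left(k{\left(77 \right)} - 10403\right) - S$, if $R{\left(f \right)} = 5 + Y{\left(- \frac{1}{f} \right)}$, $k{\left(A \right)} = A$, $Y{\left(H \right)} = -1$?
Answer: $-10326 - 14384 i \sqrt{5} \approx -10326.0 - 32164.0 i$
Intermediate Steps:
$R{\left(f \right)} = 4$ ($R{\left(f \right)} = 5 - 1 = 4$)
$S = 14384 i \sqrt{5}$ ($S = \left(-31\right) 29 - 4 \sqrt{0 - 5} \cdot 4 = - 899 - 4 \sqrt{-5} \cdot 4 = - 899 - 4 i \sqrt{5} \cdot 4 = - 899 \left(- 16 i \sqrt{5}\right) = 14384 i \sqrt{5} \approx 32164.0 i$)
$\left(k{\left(77 \right)} - 10403\right) - S = \left(77 - 10403\right) - 14384 i \sqrt{5} = -10326 - 14384 i \sqrt{5}$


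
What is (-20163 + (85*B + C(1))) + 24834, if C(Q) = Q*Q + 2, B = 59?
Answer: 9689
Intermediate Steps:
C(Q) = 2 + Q² (C(Q) = Q² + 2 = 2 + Q²)
(-20163 + (85*B + C(1))) + 24834 = (-20163 + (85*59 + (2 + 1²))) + 24834 = (-20163 + (5015 + (2 + 1))) + 24834 = (-20163 + (5015 + 3)) + 24834 = (-20163 + 5018) + 24834 = -15145 + 24834 = 9689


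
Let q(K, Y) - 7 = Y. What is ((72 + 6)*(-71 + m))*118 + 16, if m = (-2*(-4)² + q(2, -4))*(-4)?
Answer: 414196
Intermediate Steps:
q(K, Y) = 7 + Y
m = 116 (m = (-2*(-4)² + (7 - 4))*(-4) = (-2*16 + 3)*(-4) = (-32 + 3)*(-4) = -29*(-4) = 116)
((72 + 6)*(-71 + m))*118 + 16 = ((72 + 6)*(-71 + 116))*118 + 16 = (78*45)*118 + 16 = 3510*118 + 16 = 414180 + 16 = 414196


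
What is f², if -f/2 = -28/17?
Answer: 3136/289 ≈ 10.851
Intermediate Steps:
f = 56/17 (f = -(-56)/17 = -2*(-28/17) = 56/17 ≈ 3.2941)
f² = (56/17)² = 3136/289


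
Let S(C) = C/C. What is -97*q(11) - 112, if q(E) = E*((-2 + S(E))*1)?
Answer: 955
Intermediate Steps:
S(C) = 1
q(E) = -E (q(E) = E*((-2 + 1)*1) = E*(-1*1) = E*(-1) = -E)
-97*q(11) - 112 = -(-97)*11 - 112 = -97*(-11) - 112 = 1067 - 112 = 955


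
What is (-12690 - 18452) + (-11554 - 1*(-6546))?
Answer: -36150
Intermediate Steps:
(-12690 - 18452) + (-11554 - 1*(-6546)) = -31142 + (-11554 + 6546) = -31142 - 5008 = -36150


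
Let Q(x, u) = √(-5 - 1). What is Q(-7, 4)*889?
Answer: 889*I*√6 ≈ 2177.6*I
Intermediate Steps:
Q(x, u) = I*√6 (Q(x, u) = √(-6) = I*√6)
Q(-7, 4)*889 = (I*√6)*889 = 889*I*√6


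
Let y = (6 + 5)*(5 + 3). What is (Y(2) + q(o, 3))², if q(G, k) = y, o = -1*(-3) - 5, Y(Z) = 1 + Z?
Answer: 8281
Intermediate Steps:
o = -2 (o = 3 - 5 = -2)
y = 88 (y = 11*8 = 88)
q(G, k) = 88
(Y(2) + q(o, 3))² = ((1 + 2) + 88)² = (3 + 88)² = 91² = 8281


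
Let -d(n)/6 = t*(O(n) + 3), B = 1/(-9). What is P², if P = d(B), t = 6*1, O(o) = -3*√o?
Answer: 10368 - 7776*I ≈ 10368.0 - 7776.0*I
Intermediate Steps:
t = 6
B = -⅑ ≈ -0.11111
d(n) = -108 + 108*√n (d(n) = -36*(-3*√n + 3) = -36*(3 - 3*√n) = -6*(18 - 18*√n) = -108 + 108*√n)
P = -108 + 36*I (P = -108 + 108*√(-⅑) = -108 + 108*(I/3) = -108 + 36*I ≈ -108.0 + 36.0*I)
P² = (-108 + 36*I)²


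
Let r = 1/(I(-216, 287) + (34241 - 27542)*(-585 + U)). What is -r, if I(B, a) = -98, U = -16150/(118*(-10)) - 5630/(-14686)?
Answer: 123782/473436370111 ≈ 2.6145e-7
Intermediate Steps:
U = 12191115/866474 (U = -16150/(-1180) - 5630*(-1/14686) = -16150*(-1/1180) + 2815/7343 = 1615/118 + 2815/7343 = 12191115/866474 ≈ 14.070)
r = -123782/473436370111 (r = 1/(-98 + (34241 - 27542)*(-585 + 12191115/866474)) = 1/(-98 + 6699*(-494696175/866474)) = 1/(-98 - 473424239475/123782) = 1/(-473436370111/123782) = -123782/473436370111 ≈ -2.6145e-7)
-r = -1*(-123782/473436370111) = 123782/473436370111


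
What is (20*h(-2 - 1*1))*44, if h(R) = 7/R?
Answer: -6160/3 ≈ -2053.3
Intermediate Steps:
(20*h(-2 - 1*1))*44 = (20*(7/(-2 - 1*1)))*44 = (20*(7/(-2 - 1)))*44 = (20*(7/(-3)))*44 = (20*(7*(-⅓)))*44 = (20*(-7/3))*44 = -140/3*44 = -6160/3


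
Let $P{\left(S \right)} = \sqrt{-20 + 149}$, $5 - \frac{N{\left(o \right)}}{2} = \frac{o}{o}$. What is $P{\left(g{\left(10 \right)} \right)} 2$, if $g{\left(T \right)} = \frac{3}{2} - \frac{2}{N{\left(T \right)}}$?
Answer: $2 \sqrt{129} \approx 22.716$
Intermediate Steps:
$N{\left(o \right)} = 8$ ($N{\left(o \right)} = 10 - 2 \frac{o}{o} = 10 - 2 = 8$)
$g{\left(T \right)} = \frac{5}{4}$ ($g{\left(T \right)} = \frac{3}{2} - \frac{2}{8} = 3 \cdot \frac{1}{2} - \frac{1}{4} = \frac{3}{2} - \frac{1}{4} = \frac{5}{4}$)
$P{\left(S \right)} = \sqrt{129}$
$P{\left(g{\left(10 \right)} \right)} 2 = \sqrt{129} \cdot 2 = 2 \sqrt{129}$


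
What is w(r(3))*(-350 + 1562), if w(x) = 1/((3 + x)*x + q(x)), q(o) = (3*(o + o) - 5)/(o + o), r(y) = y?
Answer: 7272/121 ≈ 60.099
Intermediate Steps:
q(o) = (-5 + 6*o)/(2*o) (q(o) = (3*(2*o) - 5)/((2*o)) = (6*o - 5)*(1/(2*o)) = (-5 + 6*o)*(1/(2*o)) = (-5 + 6*o)/(2*o))
w(x) = 1/(3 - 5/(2*x) + x*(3 + x)) (w(x) = 1/((3 + x)*x + (3 - 5/(2*x))) = 1/(x*(3 + x) + (3 - 5/(2*x))) = 1/(3 - 5/(2*x) + x*(3 + x)))
w(r(3))*(-350 + 1562) = (2*3/(-5 + 6*3 + 2*3²*(3 + 3)))*(-350 + 1562) = (2*3/(-5 + 18 + 2*9*6))*1212 = (2*3/(-5 + 18 + 108))*1212 = (2*3/121)*1212 = (2*3*(1/121))*1212 = (6/121)*1212 = 7272/121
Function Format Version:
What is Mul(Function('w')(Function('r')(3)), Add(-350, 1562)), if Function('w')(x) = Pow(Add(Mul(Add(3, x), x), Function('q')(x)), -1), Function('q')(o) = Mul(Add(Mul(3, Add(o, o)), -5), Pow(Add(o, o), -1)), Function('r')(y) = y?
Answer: Rational(7272, 121) ≈ 60.099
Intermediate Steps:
Function('q')(o) = Mul(Rational(1, 2), Pow(o, -1), Add(-5, Mul(6, o))) (Function('q')(o) = Mul(Add(Mul(3, Mul(2, o)), -5), Pow(Mul(2, o), -1)) = Mul(Add(Mul(6, o), -5), Mul(Rational(1, 2), Pow(o, -1))) = Mul(Add(-5, Mul(6, o)), Mul(Rational(1, 2), Pow(o, -1))) = Mul(Rational(1, 2), Pow(o, -1), Add(-5, Mul(6, o))))
Function('w')(x) = Pow(Add(3, Mul(Rational(-5, 2), Pow(x, -1)), Mul(x, Add(3, x))), -1) (Function('w')(x) = Pow(Add(Mul(Add(3, x), x), Add(3, Mul(Rational(-5, 2), Pow(x, -1)))), -1) = Pow(Add(Mul(x, Add(3, x)), Add(3, Mul(Rational(-5, 2), Pow(x, -1)))), -1) = Pow(Add(3, Mul(Rational(-5, 2), Pow(x, -1)), Mul(x, Add(3, x))), -1))
Mul(Function('w')(Function('r')(3)), Add(-350, 1562)) = Mul(Mul(2, 3, Pow(Add(-5, Mul(6, 3), Mul(2, Pow(3, 2), Add(3, 3))), -1)), Add(-350, 1562)) = Mul(Mul(2, 3, Pow(Add(-5, 18, Mul(2, 9, 6)), -1)), 1212) = Mul(Mul(2, 3, Pow(Add(-5, 18, 108), -1)), 1212) = Mul(Mul(2, 3, Pow(121, -1)), 1212) = Mul(Mul(2, 3, Rational(1, 121)), 1212) = Mul(Rational(6, 121), 1212) = Rational(7272, 121)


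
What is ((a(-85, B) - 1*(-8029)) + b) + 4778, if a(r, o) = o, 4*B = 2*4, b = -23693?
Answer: -10884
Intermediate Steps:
B = 2 (B = (2*4)/4 = (1/4)*8 = 2)
((a(-85, B) - 1*(-8029)) + b) + 4778 = ((2 - 1*(-8029)) - 23693) + 4778 = ((2 + 8029) - 23693) + 4778 = (8031 - 23693) + 4778 = -15662 + 4778 = -10884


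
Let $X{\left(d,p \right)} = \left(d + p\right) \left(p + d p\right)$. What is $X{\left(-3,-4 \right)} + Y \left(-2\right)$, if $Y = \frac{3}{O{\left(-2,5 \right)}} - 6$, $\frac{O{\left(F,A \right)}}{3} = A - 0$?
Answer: $- \frac{222}{5} \approx -44.4$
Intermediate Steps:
$O{\left(F,A \right)} = 3 A$ ($O{\left(F,A \right)} = 3 \left(A - 0\right) = 3 \left(A + 0\right) = 3 A$)
$Y = - \frac{29}{5}$ ($Y = \frac{3}{3 \cdot 5} - 6 = \frac{3}{15} - 6 = 3 \cdot \frac{1}{15} - 6 = \frac{1}{5} - 6 = - \frac{29}{5} \approx -5.8$)
$X{\left(-3,-4 \right)} + Y \left(-2\right) = - 4 \left(-3 - 4 + \left(-3\right)^{2} - -12\right) - - \frac{58}{5} = - 4 \left(-3 - 4 + 9 + 12\right) + \frac{58}{5} = \left(-4\right) 14 + \frac{58}{5} = -56 + \frac{58}{5} = - \frac{222}{5}$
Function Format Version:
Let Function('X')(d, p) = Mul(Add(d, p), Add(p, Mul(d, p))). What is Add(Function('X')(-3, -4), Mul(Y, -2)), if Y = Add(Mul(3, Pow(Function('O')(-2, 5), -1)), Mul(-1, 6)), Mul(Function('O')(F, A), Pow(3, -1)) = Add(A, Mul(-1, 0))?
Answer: Rational(-222, 5) ≈ -44.400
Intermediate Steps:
Function('O')(F, A) = Mul(3, A) (Function('O')(F, A) = Mul(3, Add(A, Mul(-1, 0))) = Mul(3, Add(A, 0)) = Mul(3, A))
Y = Rational(-29, 5) (Y = Add(Mul(3, Pow(Mul(3, 5), -1)), Mul(-1, 6)) = Add(Mul(3, Pow(15, -1)), -6) = Add(Mul(3, Rational(1, 15)), -6) = Add(Rational(1, 5), -6) = Rational(-29, 5) ≈ -5.8000)
Add(Function('X')(-3, -4), Mul(Y, -2)) = Add(Mul(-4, Add(-3, -4, Pow(-3, 2), Mul(-3, -4))), Mul(Rational(-29, 5), -2)) = Add(Mul(-4, Add(-3, -4, 9, 12)), Rational(58, 5)) = Add(Mul(-4, 14), Rational(58, 5)) = Add(-56, Rational(58, 5)) = Rational(-222, 5)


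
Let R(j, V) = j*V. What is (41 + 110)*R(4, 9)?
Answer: 5436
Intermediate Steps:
R(j, V) = V*j
(41 + 110)*R(4, 9) = (41 + 110)*(9*4) = 151*36 = 5436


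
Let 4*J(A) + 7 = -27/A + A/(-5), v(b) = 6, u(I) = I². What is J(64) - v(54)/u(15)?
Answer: -97577/19200 ≈ -5.0821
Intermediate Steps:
J(A) = -7/4 - 27/(4*A) - A/20 (J(A) = -7/4 + (-27/A + A/(-5))/4 = -7/4 + (-27/A + A*(-⅕))/4 = -7/4 + (-27/A - A/5)/4 = -7/4 + (-27/(4*A) - A/20) = -7/4 - 27/(4*A) - A/20)
J(64) - v(54)/u(15) = (1/20)*(-135 - 1*64*(35 + 64))/64 - 6/(15²) = (1/20)*(1/64)*(-135 - 1*64*99) - 6/225 = (1/20)*(1/64)*(-135 - 6336) - 6/225 = (1/20)*(1/64)*(-6471) - 1*2/75 = -6471/1280 - 2/75 = -97577/19200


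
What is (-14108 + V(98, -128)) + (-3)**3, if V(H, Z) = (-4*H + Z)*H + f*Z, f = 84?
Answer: -75847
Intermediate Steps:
V(H, Z) = 84*Z + H*(Z - 4*H) (V(H, Z) = (-4*H + Z)*H + 84*Z = (Z - 4*H)*H + 84*Z = H*(Z - 4*H) + 84*Z = 84*Z + H*(Z - 4*H))
(-14108 + V(98, -128)) + (-3)**3 = (-14108 + (-4*98**2 + 84*(-128) + 98*(-128))) + (-3)**3 = (-14108 + (-4*9604 - 10752 - 12544)) - 27 = (-14108 + (-38416 - 10752 - 12544)) - 27 = (-14108 - 61712) - 27 = -75820 - 27 = -75847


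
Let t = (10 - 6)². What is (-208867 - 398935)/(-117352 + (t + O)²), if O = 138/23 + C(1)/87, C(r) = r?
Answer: 3648258/701483 ≈ 5.2008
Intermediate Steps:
t = 16 (t = 4² = 16)
O = 523/87 (O = 138/23 + 1/87 = 138*(1/23) + 1*(1/87) = 6 + 1/87 = 523/87 ≈ 6.0115)
(-208867 - 398935)/(-117352 + (t + O)²) = (-208867 - 398935)/(-117352 + (16 + 523/87)²) = -607802/(-117352 + (1915/87)²) = -607802/(-117352 + 3667225/7569) = -607802/(-884570063/7569) = -607802*(-7569/884570063) = 3648258/701483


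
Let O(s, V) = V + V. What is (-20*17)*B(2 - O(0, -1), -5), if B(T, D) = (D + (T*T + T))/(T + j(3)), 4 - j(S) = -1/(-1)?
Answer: -5100/7 ≈ -728.57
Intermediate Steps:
j(S) = 3 (j(S) = 4 - (-1)/(-1) = 4 - (-1)*(-1) = 4 - 1*1 = 4 - 1 = 3)
O(s, V) = 2*V
B(T, D) = (D + T + T**2)/(3 + T) (B(T, D) = (D + (T*T + T))/(T + 3) = (D + (T**2 + T))/(3 + T) = (D + (T + T**2))/(3 + T) = (D + T + T**2)/(3 + T))
(-20*17)*B(2 - O(0, -1), -5) = (-20*17)*((-5 + (2 - 2*(-1)) + (2 - 2*(-1))**2)/(3 + (2 - 2*(-1)))) = -340*(-5 + (2 - 1*(-2)) + (2 - 1*(-2))**2)/(3 + (2 - 1*(-2))) = -340*(-5 + (2 + 2) + (2 + 2)**2)/(3 + (2 + 2)) = -340*(-5 + 4 + 4**2)/(3 + 4) = -340*(-5 + 4 + 16)/7 = -340*15/7 = -5100/7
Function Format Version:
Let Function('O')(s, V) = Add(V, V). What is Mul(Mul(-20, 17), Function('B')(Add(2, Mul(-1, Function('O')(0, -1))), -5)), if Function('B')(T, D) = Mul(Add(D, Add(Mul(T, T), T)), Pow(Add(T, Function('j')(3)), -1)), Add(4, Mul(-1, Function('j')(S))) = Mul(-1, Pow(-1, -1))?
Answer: Rational(-5100, 7) ≈ -728.57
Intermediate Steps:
Function('j')(S) = 3 (Function('j')(S) = Add(4, Mul(-1, Mul(-1, Pow(-1, -1)))) = Add(4, Mul(-1, Mul(-1, -1))) = Add(4, Mul(-1, 1)) = Add(4, -1) = 3)
Function('O')(s, V) = Mul(2, V)
Function('B')(T, D) = Mul(Pow(Add(3, T), -1), Add(D, T, Pow(T, 2))) (Function('B')(T, D) = Mul(Add(D, Add(Mul(T, T), T)), Pow(Add(T, 3), -1)) = Mul(Add(D, Add(Pow(T, 2), T)), Pow(Add(3, T), -1)) = Mul(Add(D, Add(T, Pow(T, 2))), Pow(Add(3, T), -1)) = Mul(Add(D, T, Pow(T, 2)), Pow(Add(3, T), -1)) = Mul(Pow(Add(3, T), -1), Add(D, T, Pow(T, 2))))
Mul(Mul(-20, 17), Function('B')(Add(2, Mul(-1, Function('O')(0, -1))), -5)) = Mul(Mul(-20, 17), Mul(Pow(Add(3, Add(2, Mul(-1, Mul(2, -1)))), -1), Add(-5, Add(2, Mul(-1, Mul(2, -1))), Pow(Add(2, Mul(-1, Mul(2, -1))), 2)))) = Mul(-340, Mul(Pow(Add(3, Add(2, Mul(-1, -2))), -1), Add(-5, Add(2, Mul(-1, -2)), Pow(Add(2, Mul(-1, -2)), 2)))) = Mul(-340, Mul(Pow(Add(3, Add(2, 2)), -1), Add(-5, Add(2, 2), Pow(Add(2, 2), 2)))) = Mul(-340, Mul(Pow(Add(3, 4), -1), Add(-5, 4, Pow(4, 2)))) = Mul(-340, Mul(Pow(7, -1), Add(-5, 4, 16))) = Mul(-340, Mul(Rational(1, 7), 15)) = Mul(-340, Rational(15, 7)) = Rational(-5100, 7)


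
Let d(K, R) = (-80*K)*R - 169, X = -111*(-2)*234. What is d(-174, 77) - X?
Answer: 1019723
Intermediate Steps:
X = 51948 (X = 222*234 = 51948)
d(K, R) = -169 - 80*K*R (d(K, R) = -80*K*R - 169 = -169 - 80*K*R)
d(-174, 77) - X = (-169 - 80*(-174)*77) - 1*51948 = (-169 + 1071840) - 51948 = 1071671 - 51948 = 1019723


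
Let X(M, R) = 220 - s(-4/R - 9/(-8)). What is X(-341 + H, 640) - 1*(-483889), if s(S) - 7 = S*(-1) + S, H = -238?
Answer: 484102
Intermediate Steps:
s(S) = 7 (s(S) = 7 + (S*(-1) + S) = 7 + (-S + S) = 7 + 0 = 7)
X(M, R) = 213 (X(M, R) = 220 - 1*7 = 220 - 7 = 213)
X(-341 + H, 640) - 1*(-483889) = 213 - 1*(-483889) = 213 + 483889 = 484102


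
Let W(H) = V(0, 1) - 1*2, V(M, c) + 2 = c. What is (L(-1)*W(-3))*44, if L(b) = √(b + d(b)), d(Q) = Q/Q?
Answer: 0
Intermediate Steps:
V(M, c) = -2 + c
d(Q) = 1
W(H) = -3 (W(H) = (-2 + 1) - 1*2 = -1 - 2 = -3)
L(b) = √(1 + b) (L(b) = √(b + 1) = √(1 + b))
(L(-1)*W(-3))*44 = (√(1 - 1)*(-3))*44 = (√0*(-3))*44 = (0*(-3))*44 = 0*44 = 0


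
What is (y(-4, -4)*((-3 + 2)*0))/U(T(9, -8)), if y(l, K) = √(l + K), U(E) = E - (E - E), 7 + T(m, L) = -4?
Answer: 0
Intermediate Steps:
T(m, L) = -11 (T(m, L) = -7 - 4 = -11)
U(E) = E (U(E) = E - 1*0 = E + 0 = E)
y(l, K) = √(K + l)
(y(-4, -4)*((-3 + 2)*0))/U(T(9, -8)) = (√(-4 - 4)*((-3 + 2)*0))/(-11) = (√(-8)*(-1*0))*(-1/11) = ((2*I*√2)*0)*(-1/11) = 0*(-1/11) = 0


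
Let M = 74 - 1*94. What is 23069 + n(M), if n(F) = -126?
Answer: 22943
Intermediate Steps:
M = -20 (M = 74 - 94 = -20)
23069 + n(M) = 23069 - 126 = 22943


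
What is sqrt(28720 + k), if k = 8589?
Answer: sqrt(37309) ≈ 193.16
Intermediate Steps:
sqrt(28720 + k) = sqrt(28720 + 8589) = sqrt(37309)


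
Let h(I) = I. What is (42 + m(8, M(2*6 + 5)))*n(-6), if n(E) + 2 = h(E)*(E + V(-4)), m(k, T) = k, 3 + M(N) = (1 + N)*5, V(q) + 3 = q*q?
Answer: -2200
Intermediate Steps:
V(q) = -3 + q² (V(q) = -3 + q*q = -3 + q²)
M(N) = 2 + 5*N (M(N) = -3 + (1 + N)*5 = -3 + (5 + 5*N) = 2 + 5*N)
n(E) = -2 + E*(13 + E) (n(E) = -2 + E*(E + (-3 + (-4)²)) = -2 + E*(E + (-3 + 16)) = -2 + E*(E + 13) = -2 + E*(13 + E))
(42 + m(8, M(2*6 + 5)))*n(-6) = (42 + 8)*(-2 + (-6)² + 13*(-6)) = 50*(-2 + 36 - 78) = 50*(-44) = -2200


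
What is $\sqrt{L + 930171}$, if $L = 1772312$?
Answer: $\sqrt{2702483} \approx 1643.9$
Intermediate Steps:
$\sqrt{L + 930171} = \sqrt{1772312 + 930171} = \sqrt{2702483}$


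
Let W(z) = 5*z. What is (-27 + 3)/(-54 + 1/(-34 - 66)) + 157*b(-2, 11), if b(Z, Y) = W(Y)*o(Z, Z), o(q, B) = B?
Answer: -93272870/5401 ≈ -17270.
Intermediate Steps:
b(Z, Y) = 5*Y*Z (b(Z, Y) = (5*Y)*Z = 5*Y*Z)
(-27 + 3)/(-54 + 1/(-34 - 66)) + 157*b(-2, 11) = (-27 + 3)/(-54 + 1/(-34 - 66)) + 157*(5*11*(-2)) = -24/(-54 + 1/(-100)) + 157*(-110) = -24/(-54 - 1/100) - 17270 = -24/(-5401/100) - 17270 = -24*(-100/5401) - 17270 = 2400/5401 - 17270 = -93272870/5401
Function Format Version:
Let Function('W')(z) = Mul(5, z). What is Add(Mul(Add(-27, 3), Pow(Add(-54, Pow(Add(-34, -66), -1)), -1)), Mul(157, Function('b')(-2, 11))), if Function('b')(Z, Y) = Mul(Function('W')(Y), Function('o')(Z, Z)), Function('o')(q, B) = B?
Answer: Rational(-93272870, 5401) ≈ -17270.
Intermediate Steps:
Function('b')(Z, Y) = Mul(5, Y, Z) (Function('b')(Z, Y) = Mul(Mul(5, Y), Z) = Mul(5, Y, Z))
Add(Mul(Add(-27, 3), Pow(Add(-54, Pow(Add(-34, -66), -1)), -1)), Mul(157, Function('b')(-2, 11))) = Add(Mul(Add(-27, 3), Pow(Add(-54, Pow(Add(-34, -66), -1)), -1)), Mul(157, Mul(5, 11, -2))) = Add(Mul(-24, Pow(Add(-54, Pow(-100, -1)), -1)), Mul(157, -110)) = Add(Mul(-24, Pow(Add(-54, Rational(-1, 100)), -1)), -17270) = Add(Mul(-24, Pow(Rational(-5401, 100), -1)), -17270) = Add(Mul(-24, Rational(-100, 5401)), -17270) = Add(Rational(2400, 5401), -17270) = Rational(-93272870, 5401)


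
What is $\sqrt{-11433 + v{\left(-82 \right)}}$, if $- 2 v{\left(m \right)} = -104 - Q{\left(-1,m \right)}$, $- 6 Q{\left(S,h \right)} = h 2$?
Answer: $\frac{17 i \sqrt{354}}{3} \approx 106.62 i$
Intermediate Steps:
$Q{\left(S,h \right)} = - \frac{h}{3}$ ($Q{\left(S,h \right)} = - \frac{h 2}{6} = - \frac{2 h}{6} = - \frac{h}{3}$)
$v{\left(m \right)} = 52 - \frac{m}{6}$ ($v{\left(m \right)} = - \frac{-104 - - \frac{m}{3}}{2} = - \frac{-104 + \frac{m}{3}}{2} = 52 - \frac{m}{6}$)
$\sqrt{-11433 + v{\left(-82 \right)}} = \sqrt{-11433 + \left(52 - - \frac{41}{3}\right)} = \sqrt{-11433 + \left(52 + \frac{41}{3}\right)} = \sqrt{-11433 + \frac{197}{3}} = \sqrt{- \frac{34102}{3}} = \frac{17 i \sqrt{354}}{3}$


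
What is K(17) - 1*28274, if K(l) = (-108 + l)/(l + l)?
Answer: -961407/34 ≈ -28277.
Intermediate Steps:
K(l) = (-108 + l)/(2*l) (K(l) = (-108 + l)/((2*l)) = (-108 + l)*(1/(2*l)) = (-108 + l)/(2*l))
K(17) - 1*28274 = (½)*(-108 + 17)/17 - 1*28274 = (½)*(1/17)*(-91) - 28274 = -91/34 - 28274 = -961407/34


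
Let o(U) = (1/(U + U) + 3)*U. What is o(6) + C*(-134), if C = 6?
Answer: -1571/2 ≈ -785.50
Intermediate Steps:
o(U) = U*(3 + 1/(2*U)) (o(U) = (1/(2*U) + 3)*U = (3 + 1/(2*U))*U = U*(3 + 1/(2*U)))
o(6) + C*(-134) = (½ + 3*6) + 6*(-134) = (½ + 18) - 804 = 37/2 - 804 = -1571/2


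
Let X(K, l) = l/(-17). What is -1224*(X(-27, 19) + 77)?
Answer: -92880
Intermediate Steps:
X(K, l) = -l/17 (X(K, l) = l*(-1/17) = -l/17)
-1224*(X(-27, 19) + 77) = -1224*(-1/17*19 + 77) = -1224*(-19/17 + 77) = -1224*1290/17 = -92880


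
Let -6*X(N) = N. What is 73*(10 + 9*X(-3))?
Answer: 2117/2 ≈ 1058.5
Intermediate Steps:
X(N) = -N/6
73*(10 + 9*X(-3)) = 73*(10 + 9*(-⅙*(-3))) = 73*(10 + 9*(½)) = 73*(10 + 9/2) = 73*(29/2) = 2117/2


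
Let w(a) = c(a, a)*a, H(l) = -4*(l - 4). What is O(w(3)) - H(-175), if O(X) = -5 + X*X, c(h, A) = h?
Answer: -640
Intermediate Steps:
H(l) = 16 - 4*l (H(l) = -4*(-4 + l) = 16 - 4*l)
w(a) = a**2 (w(a) = a*a = a**2)
O(X) = -5 + X**2
O(w(3)) - H(-175) = (-5 + (3**2)**2) - (16 - 4*(-175)) = (-5 + 9**2) - (16 + 700) = (-5 + 81) - 1*716 = 76 - 716 = -640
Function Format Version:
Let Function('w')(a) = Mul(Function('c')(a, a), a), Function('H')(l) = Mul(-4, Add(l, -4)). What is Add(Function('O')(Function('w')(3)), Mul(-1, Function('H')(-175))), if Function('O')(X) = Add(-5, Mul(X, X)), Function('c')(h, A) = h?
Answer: -640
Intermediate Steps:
Function('H')(l) = Add(16, Mul(-4, l)) (Function('H')(l) = Mul(-4, Add(-4, l)) = Add(16, Mul(-4, l)))
Function('w')(a) = Pow(a, 2) (Function('w')(a) = Mul(a, a) = Pow(a, 2))
Function('O')(X) = Add(-5, Pow(X, 2))
Add(Function('O')(Function('w')(3)), Mul(-1, Function('H')(-175))) = Add(Add(-5, Pow(Pow(3, 2), 2)), Mul(-1, Add(16, Mul(-4, -175)))) = Add(Add(-5, Pow(9, 2)), Mul(-1, Add(16, 700))) = Add(Add(-5, 81), Mul(-1, 716)) = Add(76, -716) = -640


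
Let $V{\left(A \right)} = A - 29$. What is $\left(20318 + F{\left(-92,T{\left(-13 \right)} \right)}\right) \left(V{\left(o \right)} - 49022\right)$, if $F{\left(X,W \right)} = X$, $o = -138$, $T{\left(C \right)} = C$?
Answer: $-994896714$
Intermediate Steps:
$V{\left(A \right)} = -29 + A$ ($V{\left(A \right)} = A - 29 = -29 + A$)
$\left(20318 + F{\left(-92,T{\left(-13 \right)} \right)}\right) \left(V{\left(o \right)} - 49022\right) = \left(20318 - 92\right) \left(\left(-29 - 138\right) - 49022\right) = 20226 \left(-167 - 49022\right) = 20226 \left(-49189\right) = -994896714$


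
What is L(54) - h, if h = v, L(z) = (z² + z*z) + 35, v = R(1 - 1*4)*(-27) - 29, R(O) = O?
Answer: 5815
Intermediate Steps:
v = 52 (v = (1 - 1*4)*(-27) - 29 = (1 - 4)*(-27) - 29 = -3*(-27) - 29 = 81 - 29 = 52)
L(z) = 35 + 2*z² (L(z) = (z² + z²) + 35 = 2*z² + 35 = 35 + 2*z²)
h = 52
L(54) - h = (35 + 2*54²) - 1*52 = (35 + 2*2916) - 52 = (35 + 5832) - 52 = 5867 - 52 = 5815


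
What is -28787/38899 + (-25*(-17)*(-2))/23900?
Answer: -14421469/18593722 ≈ -0.77561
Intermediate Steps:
-28787/38899 + (-25*(-17)*(-2))/23900 = -28787*1/38899 + (425*(-2))*(1/23900) = -28787/38899 - 850*1/23900 = -28787/38899 - 17/478 = -14421469/18593722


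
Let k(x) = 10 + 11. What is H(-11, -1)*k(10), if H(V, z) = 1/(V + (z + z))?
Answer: -21/13 ≈ -1.6154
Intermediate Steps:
H(V, z) = 1/(V + 2*z)
k(x) = 21
H(-11, -1)*k(10) = 21/(-11 + 2*(-1)) = 21/(-11 - 2) = 21/(-13) = -1/13*21 = -21/13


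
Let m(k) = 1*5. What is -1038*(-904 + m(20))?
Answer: 933162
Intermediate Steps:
m(k) = 5
-1038*(-904 + m(20)) = -1038*(-904 + 5) = -1038*(-899) = 933162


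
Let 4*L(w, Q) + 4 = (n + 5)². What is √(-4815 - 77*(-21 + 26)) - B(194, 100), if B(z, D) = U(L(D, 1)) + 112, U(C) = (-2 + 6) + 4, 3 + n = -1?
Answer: -120 + 20*I*√13 ≈ -120.0 + 72.111*I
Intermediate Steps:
n = -4 (n = -3 - 1 = -4)
L(w, Q) = -¾ (L(w, Q) = -1 + (-4 + 5)²/4 = -1 + (¼)*1² = -1 + (¼)*1 = -1 + ¼ = -¾)
U(C) = 8 (U(C) = 4 + 4 = 8)
B(z, D) = 120 (B(z, D) = 8 + 112 = 120)
√(-4815 - 77*(-21 + 26)) - B(194, 100) = √(-4815 - 77*(-21 + 26)) - 1*120 = √(-4815 - 77*5) - 120 = √(-4815 - 385) - 120 = √(-5200) - 120 = 20*I*√13 - 120 = -120 + 20*I*√13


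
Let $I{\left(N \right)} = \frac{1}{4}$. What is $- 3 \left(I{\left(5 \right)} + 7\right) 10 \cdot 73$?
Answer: $- \frac{31755}{2} \approx -15878.0$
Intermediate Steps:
$I{\left(N \right)} = \frac{1}{4}$
$- 3 \left(I{\left(5 \right)} + 7\right) 10 \cdot 73 = - 3 \left(\frac{1}{4} + 7\right) 10 \cdot 73 = \left(-3\right) \frac{29}{4} \cdot 10 \cdot 73 = \left(- \frac{87}{4}\right) 10 \cdot 73 = \left(- \frac{435}{2}\right) 73 = - \frac{31755}{2}$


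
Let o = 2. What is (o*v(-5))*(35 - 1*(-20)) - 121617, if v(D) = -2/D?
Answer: -121573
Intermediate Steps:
(o*v(-5))*(35 - 1*(-20)) - 121617 = (2*(-2/(-5)))*(35 - 1*(-20)) - 121617 = (2*(-2*(-1/5)))*(35 + 20) - 121617 = (2*(2/5))*55 - 121617 = (4/5)*55 - 121617 = 44 - 121617 = -121573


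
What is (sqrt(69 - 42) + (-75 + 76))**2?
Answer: 28 + 6*sqrt(3) ≈ 38.392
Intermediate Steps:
(sqrt(69 - 42) + (-75 + 76))**2 = (sqrt(27) + 1)**2 = (3*sqrt(3) + 1)**2 = (1 + 3*sqrt(3))**2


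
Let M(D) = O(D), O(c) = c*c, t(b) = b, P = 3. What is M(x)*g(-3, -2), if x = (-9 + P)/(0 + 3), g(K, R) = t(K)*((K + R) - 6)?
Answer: 132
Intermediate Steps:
O(c) = c**2
g(K, R) = K*(-6 + K + R) (g(K, R) = K*((K + R) - 6) = K*(-6 + K + R))
x = -2 (x = (-9 + 3)/(0 + 3) = -6/3 = -6*1/3 = -2)
M(D) = D**2
M(x)*g(-3, -2) = (-2)**2*(-3*(-6 - 3 - 2)) = 4*(-3*(-11)) = 4*33 = 132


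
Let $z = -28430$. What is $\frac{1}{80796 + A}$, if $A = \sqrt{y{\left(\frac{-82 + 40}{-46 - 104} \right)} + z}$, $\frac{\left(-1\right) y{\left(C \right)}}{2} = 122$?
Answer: $\frac{13466}{1088003715} - \frac{i \sqrt{354}}{725335810} \approx 1.2377 \cdot 10^{-5} - 2.594 \cdot 10^{-8} i$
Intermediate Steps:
$y{\left(C \right)} = -244$ ($y{\left(C \right)} = \left(-2\right) 122 = -244$)
$A = 9 i \sqrt{354}$ ($A = \sqrt{-244 - 28430} = \sqrt{-28674} = 9 i \sqrt{354} \approx 169.33 i$)
$\frac{1}{80796 + A} = \frac{1}{80796 + 9 i \sqrt{354}}$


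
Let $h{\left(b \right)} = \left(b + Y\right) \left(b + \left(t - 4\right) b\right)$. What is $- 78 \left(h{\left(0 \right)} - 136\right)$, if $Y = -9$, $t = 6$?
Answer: $10608$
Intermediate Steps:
$h{\left(b \right)} = 3 b \left(-9 + b\right)$ ($h{\left(b \right)} = \left(b - 9\right) \left(b + \left(6 - 4\right) b\right) = \left(-9 + b\right) \left(b + 2 b\right) = \left(-9 + b\right) 3 b = 3 b \left(-9 + b\right)$)
$- 78 \left(h{\left(0 \right)} - 136\right) = - 78 \left(3 \cdot 0 \left(-9 + 0\right) - 136\right) = - 78 \left(3 \cdot 0 \left(-9\right) - 136\right) = - 78 \left(0 - 136\right) = \left(-78\right) \left(-136\right) = 10608$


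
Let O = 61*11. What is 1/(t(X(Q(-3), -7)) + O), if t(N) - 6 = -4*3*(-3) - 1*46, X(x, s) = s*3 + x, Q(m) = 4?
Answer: 1/667 ≈ 0.0014993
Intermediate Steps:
O = 671
X(x, s) = x + 3*s (X(x, s) = 3*s + x = x + 3*s)
t(N) = -4 (t(N) = 6 + (-4*3*(-3) - 1*46) = 6 + (-12*(-3) - 46) = 6 + (36 - 46) = 6 - 10 = -4)
1/(t(X(Q(-3), -7)) + O) = 1/(-4 + 671) = 1/667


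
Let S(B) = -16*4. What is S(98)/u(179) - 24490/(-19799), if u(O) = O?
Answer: 3116574/3544021 ≈ 0.87939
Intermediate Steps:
S(B) = -64
S(98)/u(179) - 24490/(-19799) = -64/179 - 24490/(-19799) = -64*1/179 - 24490*(-1/19799) = -64/179 + 24490/19799 = 3116574/3544021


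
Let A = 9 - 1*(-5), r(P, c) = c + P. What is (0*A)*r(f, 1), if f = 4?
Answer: 0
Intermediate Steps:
r(P, c) = P + c
A = 14 (A = 9 + 5 = 14)
(0*A)*r(f, 1) = (0*14)*(4 + 1) = 0*5 = 0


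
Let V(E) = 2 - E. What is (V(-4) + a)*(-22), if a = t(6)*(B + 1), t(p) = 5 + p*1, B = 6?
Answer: -1826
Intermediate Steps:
t(p) = 5 + p
a = 77 (a = (5 + 6)*(6 + 1) = 11*7 = 77)
(V(-4) + a)*(-22) = ((2 - 1*(-4)) + 77)*(-22) = ((2 + 4) + 77)*(-22) = (6 + 77)*(-22) = 83*(-22) = -1826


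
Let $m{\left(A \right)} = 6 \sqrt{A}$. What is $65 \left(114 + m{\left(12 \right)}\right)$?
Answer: $7410 + 780 \sqrt{3} \approx 8761.0$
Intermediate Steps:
$65 \left(114 + m{\left(12 \right)}\right) = 65 \left(114 + 6 \sqrt{12}\right) = 65 \left(114 + 6 \cdot 2 \sqrt{3}\right) = 65 \left(114 + 12 \sqrt{3}\right) = 7410 + 780 \sqrt{3}$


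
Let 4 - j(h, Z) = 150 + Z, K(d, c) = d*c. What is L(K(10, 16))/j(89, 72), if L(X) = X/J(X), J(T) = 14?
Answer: -40/763 ≈ -0.052425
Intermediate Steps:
K(d, c) = c*d
j(h, Z) = -146 - Z (j(h, Z) = 4 - (150 + Z) = 4 + (-150 - Z) = -146 - Z)
L(X) = X/14
L(K(10, 16))/j(89, 72) = ((16*10)/14)/(-146 - 1*72) = ((1/14)*160)/(-146 - 72) = (80/7)/(-218) = (80/7)*(-1/218) = -40/763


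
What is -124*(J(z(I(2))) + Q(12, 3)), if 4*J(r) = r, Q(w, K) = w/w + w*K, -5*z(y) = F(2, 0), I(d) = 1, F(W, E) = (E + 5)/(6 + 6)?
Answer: -55025/12 ≈ -4585.4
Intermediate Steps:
F(W, E) = 5/12 + E/12 (F(W, E) = (5 + E)/12 = (5 + E)*(1/12) = 5/12 + E/12)
z(y) = -1/12 (z(y) = -(5/12 + (1/12)*0)/5 = -(5/12 + 0)/5 = -⅕*5/12 = -1/12)
Q(w, K) = 1 + K*w
J(r) = r/4
-124*(J(z(I(2))) + Q(12, 3)) = -124*((¼)*(-1/12) + (1 + 3*12)) = -124*(-1/48 + (1 + 36)) = -124*(-1/48 + 37) = -124*1775/48 = -55025/12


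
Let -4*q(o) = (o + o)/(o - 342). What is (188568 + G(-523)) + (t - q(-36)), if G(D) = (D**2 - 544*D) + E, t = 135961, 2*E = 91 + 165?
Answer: 18536659/21 ≈ 8.8270e+5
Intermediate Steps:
q(o) = -o/(2*(-342 + o)) (q(o) = -(o + o)/(4*(o - 342)) = -2*o/(4*(-342 + o)) = -o/(2*(-342 + o)))
E = 128 (E = (91 + 165)/2 = (1/2)*256 = 128)
G(D) = 128 + D**2 - 544*D (G(D) = (D**2 - 544*D) + 128 = 128 + D**2 - 544*D)
(188568 + G(-523)) + (t - q(-36)) = (188568 + (128 + (-523)**2 - 544*(-523))) + (135961 - (-1)*(-36)/(-684 + 2*(-36))) = (188568 + (128 + 273529 + 284512)) + (135961 - (-1)*(-36)/(-684 - 72)) = (188568 + 558169) + (135961 - (-1)*(-36)/(-756)) = 746737 + (135961 - (-1)*(-36)*(-1)/756) = 746737 + (135961 - 1*(-1/21)) = 746737 + (135961 + 1/21) = 746737 + 2855182/21 = 18536659/21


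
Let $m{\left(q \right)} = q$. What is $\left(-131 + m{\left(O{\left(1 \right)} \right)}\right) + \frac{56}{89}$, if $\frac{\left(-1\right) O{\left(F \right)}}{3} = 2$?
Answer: $- \frac{12137}{89} \approx -136.37$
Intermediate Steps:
$O{\left(F \right)} = -6$ ($O{\left(F \right)} = \left(-3\right) 2 = -6$)
$\left(-131 + m{\left(O{\left(1 \right)} \right)}\right) + \frac{56}{89} = \left(-131 - 6\right) + \frac{56}{89} = -137 + 56 \cdot \frac{1}{89} = -137 + \frac{56}{89} = - \frac{12137}{89}$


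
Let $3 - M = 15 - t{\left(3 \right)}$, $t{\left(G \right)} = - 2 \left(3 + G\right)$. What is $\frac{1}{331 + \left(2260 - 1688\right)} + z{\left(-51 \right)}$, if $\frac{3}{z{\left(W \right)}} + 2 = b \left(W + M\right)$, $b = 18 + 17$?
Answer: $- \frac{82}{2372181} \approx -3.4567 \cdot 10^{-5}$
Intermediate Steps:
$t{\left(G \right)} = -6 - 2 G$
$b = 35$
$M = -24$ ($M = 3 - \left(15 - \left(-6 - 6\right)\right) = 3 - \left(15 - -12\right) = 3 - \left(15 + 12\right) = 3 - 27 = -24$)
$z{\left(W \right)} = \frac{3}{-842 + 35 W}$ ($z{\left(W \right)} = \frac{3}{-2 + 35 \left(W - 24\right)} = \frac{3}{-2 + 35 \left(-24 + W\right)} = \frac{3}{-2 + \left(-840 + 35 W\right)} = \frac{3}{-842 + 35 W}$)
$\frac{1}{331 + \left(2260 - 1688\right)} + z{\left(-51 \right)} = \frac{1}{331 + \left(2260 - 1688\right)} + \frac{3}{-842 + 35 \left(-51\right)} = \frac{1}{331 + \left(2260 - 1688\right)} + \frac{3}{-842 - 1785} = \frac{1}{331 + 572} + \frac{3}{-2627} = \frac{1}{903} + 3 \left(- \frac{1}{2627}\right) = \frac{1}{903} - \frac{3}{2627} = - \frac{82}{2372181}$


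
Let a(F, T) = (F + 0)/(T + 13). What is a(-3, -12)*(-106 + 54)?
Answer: 156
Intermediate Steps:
a(F, T) = F/(13 + T)
a(-3, -12)*(-106 + 54) = (-3/(13 - 12))*(-106 + 54) = -3/1*(-52) = -3*1*(-52) = -3*(-52) = 156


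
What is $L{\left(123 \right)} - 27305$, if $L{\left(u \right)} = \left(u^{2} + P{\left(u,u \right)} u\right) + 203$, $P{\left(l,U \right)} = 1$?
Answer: $-11850$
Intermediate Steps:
$L{\left(u \right)} = 203 + u + u^{2}$ ($L{\left(u \right)} = \left(u^{2} + 1 u\right) + 203 = \left(u^{2} + u\right) + 203 = \left(u + u^{2}\right) + 203 = 203 + u + u^{2}$)
$L{\left(123 \right)} - 27305 = \left(203 + 123 + 123^{2}\right) - 27305 = \left(203 + 123 + 15129\right) - 27305 = 15455 - 27305 = -11850$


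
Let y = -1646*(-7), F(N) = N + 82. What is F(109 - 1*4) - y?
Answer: -11335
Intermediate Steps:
F(N) = 82 + N
y = 11522
F(109 - 1*4) - y = (82 + (109 - 1*4)) - 1*11522 = (82 + (109 - 4)) - 11522 = (82 + 105) - 11522 = 187 - 11522 = -11335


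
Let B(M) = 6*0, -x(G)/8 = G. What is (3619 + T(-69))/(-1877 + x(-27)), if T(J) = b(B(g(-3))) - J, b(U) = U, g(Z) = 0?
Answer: -3688/1661 ≈ -2.2203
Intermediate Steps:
x(G) = -8*G
B(M) = 0
T(J) = -J (T(J) = 0 - J = -J)
(3619 + T(-69))/(-1877 + x(-27)) = (3619 - 1*(-69))/(-1877 - 8*(-27)) = (3619 + 69)/(-1877 + 216) = 3688/(-1661) = 3688*(-1/1661) = -3688/1661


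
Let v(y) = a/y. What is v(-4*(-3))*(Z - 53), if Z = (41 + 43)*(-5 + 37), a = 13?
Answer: 34255/12 ≈ 2854.6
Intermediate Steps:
v(y) = 13/y
Z = 2688 (Z = 84*32 = 2688)
v(-4*(-3))*(Z - 53) = (13/((-4*(-3))))*(2688 - 53) = (13/12)*2635 = 34255/12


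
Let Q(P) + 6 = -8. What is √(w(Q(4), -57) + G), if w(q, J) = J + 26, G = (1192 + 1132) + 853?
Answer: 11*√26 ≈ 56.089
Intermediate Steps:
Q(P) = -14 (Q(P) = -6 - 8 = -14)
G = 3177 (G = 2324 + 853 = 3177)
w(q, J) = 26 + J
√(w(Q(4), -57) + G) = √((26 - 57) + 3177) = √(-31 + 3177) = √3146 = 11*√26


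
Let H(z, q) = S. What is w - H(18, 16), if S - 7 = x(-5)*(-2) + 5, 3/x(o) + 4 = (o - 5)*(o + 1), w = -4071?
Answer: -24497/6 ≈ -4082.8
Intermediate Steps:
x(o) = 3/(-4 + (1 + o)*(-5 + o)) (x(o) = 3/(-4 + (o - 5)*(o + 1)) = 3/(-4 + (-5 + o)*(1 + o)) = 3/(-4 + (1 + o)*(-5 + o)))
S = 71/6 (S = 7 + ((3/(-9 + (-5)**2 - 4*(-5)))*(-2) + 5) = 7 + ((3/(-9 + 25 + 20))*(-2) + 5) = 7 + ((3/36)*(-2) + 5) = 7 + ((3*(1/36))*(-2) + 5) = 7 + ((1/12)*(-2) + 5) = 7 + (-1/6 + 5) = 7 + 29/6 = 71/6 ≈ 11.833)
H(z, q) = 71/6
w - H(18, 16) = -4071 - 1*71/6 = -4071 - 71/6 = -24497/6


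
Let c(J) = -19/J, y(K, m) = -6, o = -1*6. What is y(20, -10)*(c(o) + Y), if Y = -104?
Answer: 605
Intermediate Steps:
o = -6
y(20, -10)*(c(o) + Y) = -6*(-19/(-6) - 104) = -6*(-19*(-⅙) - 104) = -6*(19/6 - 104) = -6*(-605/6) = 605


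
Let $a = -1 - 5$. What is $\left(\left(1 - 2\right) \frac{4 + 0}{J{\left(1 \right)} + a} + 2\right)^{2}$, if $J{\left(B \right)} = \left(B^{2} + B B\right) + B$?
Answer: $\frac{100}{9} \approx 11.111$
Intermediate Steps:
$a = -6$ ($a = -1 - 5 = -6$)
$J{\left(B \right)} = B + 2 B^{2}$ ($J{\left(B \right)} = \left(B^{2} + B^{2}\right) + B = 2 B^{2} + B = B + 2 B^{2}$)
$\left(\left(1 - 2\right) \frac{4 + 0}{J{\left(1 \right)} + a} + 2\right)^{2} = \left(\left(1 - 2\right) \frac{4 + 0}{1 \left(1 + 2 \cdot 1\right) - 6} + 2\right)^{2} = \left(- \frac{4}{1 \left(1 + 2\right) - 6} + 2\right)^{2} = \left(- \frac{4}{1 \cdot 3 - 6} + 2\right)^{2} = \left(- \frac{4}{3 - 6} + 2\right)^{2} = \left(- \frac{4}{-3} + 2\right)^{2} = \left(- \frac{4 \left(-1\right)}{3} + 2\right)^{2} = \left(\left(-1\right) \left(- \frac{4}{3}\right) + 2\right)^{2} = \left(\frac{4}{3} + 2\right)^{2} = \left(\frac{10}{3}\right)^{2} = \frac{100}{9}$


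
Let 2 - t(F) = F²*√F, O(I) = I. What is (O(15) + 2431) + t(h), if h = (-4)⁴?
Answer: -1046128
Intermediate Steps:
h = 256
t(F) = 2 - F^(5/2) (t(F) = 2 - F²*√F = 2 - F^(5/2))
(O(15) + 2431) + t(h) = (15 + 2431) + (2 - 256^(5/2)) = 2446 + (2 - 1*1048576) = 2446 + (2 - 1048576) = 2446 - 1048574 = -1046128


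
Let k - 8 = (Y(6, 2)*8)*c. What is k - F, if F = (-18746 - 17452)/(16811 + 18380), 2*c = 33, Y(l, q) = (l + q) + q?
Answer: 46769846/35191 ≈ 1329.0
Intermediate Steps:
Y(l, q) = l + 2*q
c = 33/2 (c = (½)*33 = 33/2 ≈ 16.500)
F = -36198/35191 ≈ -1.0286
k = 1328 (k = 8 + ((6 + 2*2)*8)*(33/2) = 8 + ((6 + 4)*8)*(33/2) = 8 + (10*8)*(33/2) = 8 + 80*(33/2) = 8 + 1320 = 1328)
k - F = 1328 - 1*(-36198/35191) = 1328 + 36198/35191 = 46769846/35191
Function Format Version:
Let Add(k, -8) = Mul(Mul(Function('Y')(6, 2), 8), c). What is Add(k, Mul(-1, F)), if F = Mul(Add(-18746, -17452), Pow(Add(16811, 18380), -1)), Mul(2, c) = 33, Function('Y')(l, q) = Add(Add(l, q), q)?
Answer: Rational(46769846, 35191) ≈ 1329.0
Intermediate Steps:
Function('Y')(l, q) = Add(l, Mul(2, q))
c = Rational(33, 2) (c = Mul(Rational(1, 2), 33) = Rational(33, 2) ≈ 16.500)
F = Rational(-36198, 35191) (F = Mul(-36198, Pow(35191, -1)) = Mul(-36198, Rational(1, 35191)) = Rational(-36198, 35191) ≈ -1.0286)
k = 1328 (k = Add(8, Mul(Mul(Add(6, Mul(2, 2)), 8), Rational(33, 2))) = Add(8, Mul(Mul(Add(6, 4), 8), Rational(33, 2))) = Add(8, Mul(Mul(10, 8), Rational(33, 2))) = Add(8, Mul(80, Rational(33, 2))) = Add(8, 1320) = 1328)
Add(k, Mul(-1, F)) = Add(1328, Mul(-1, Rational(-36198, 35191))) = Add(1328, Rational(36198, 35191)) = Rational(46769846, 35191)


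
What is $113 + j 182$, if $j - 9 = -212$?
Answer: $-36833$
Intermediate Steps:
$j = -203$ ($j = 9 - 212 = -203$)
$113 + j 182 = 113 - 36946 = -36833$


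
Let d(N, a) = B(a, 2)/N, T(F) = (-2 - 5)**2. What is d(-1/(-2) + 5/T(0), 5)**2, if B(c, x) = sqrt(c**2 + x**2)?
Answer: 278516/3481 ≈ 80.010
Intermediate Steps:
T(F) = 49 (T(F) = (-7)**2 = 49)
d(N, a) = sqrt(4 + a**2)/N (d(N, a) = sqrt(a**2 + 2**2)/N = sqrt(a**2 + 4)/N = sqrt(4 + a**2)/N)
d(-1/(-2) + 5/T(0), 5)**2 = (sqrt(4 + 5**2)/(-1/(-2) + 5/49))**2 = (sqrt(4 + 25)/(-1*(-1/2) + 5*(1/49)))**2 = (sqrt(29)/(1/2 + 5/49))**2 = (sqrt(29)/(59/98))**2 = (98*sqrt(29)/59)**2 = 278516/3481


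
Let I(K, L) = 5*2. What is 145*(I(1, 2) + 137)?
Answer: 21315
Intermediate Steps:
I(K, L) = 10
145*(I(1, 2) + 137) = 145*(10 + 137) = 145*147 = 21315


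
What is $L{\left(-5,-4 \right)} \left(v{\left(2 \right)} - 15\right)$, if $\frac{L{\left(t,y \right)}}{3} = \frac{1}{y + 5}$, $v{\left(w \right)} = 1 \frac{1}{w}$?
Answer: $- \frac{87}{2} \approx -43.5$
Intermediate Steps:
$v{\left(w \right)} = \frac{1}{w}$
$L{\left(t,y \right)} = \frac{3}{5 + y}$ ($L{\left(t,y \right)} = \frac{3}{y + 5} = \frac{3}{5 + y}$)
$L{\left(-5,-4 \right)} \left(v{\left(2 \right)} - 15\right) = \frac{3}{5 - 4} \left(\frac{1}{2} - 15\right) = \frac{3}{1} \left(\frac{1}{2} - 15\right) = 3 \cdot 1 \left(- \frac{29}{2}\right) = 3 \left(- \frac{29}{2}\right) = - \frac{87}{2}$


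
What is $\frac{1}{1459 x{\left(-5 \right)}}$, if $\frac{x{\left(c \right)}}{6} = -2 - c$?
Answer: $\frac{1}{26262} \approx 3.8078 \cdot 10^{-5}$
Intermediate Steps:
$x{\left(c \right)} = -12 - 6 c$ ($x{\left(c \right)} = 6 \left(-2 - c\right) = -12 - 6 c$)
$\frac{1}{1459 x{\left(-5 \right)}} = \frac{1}{1459 \left(-12 - -30\right)} = \frac{1}{1459 \left(-12 + 30\right)} = \frac{1}{1459 \cdot 18} = \frac{1}{26262}$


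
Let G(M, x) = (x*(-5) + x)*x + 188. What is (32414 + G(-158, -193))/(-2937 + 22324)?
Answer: -116394/19387 ≈ -6.0037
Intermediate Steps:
G(M, x) = 188 - 4*x² (G(M, x) = (-5*x + x)*x + 188 = (-4*x)*x + 188 = -4*x² + 188 = 188 - 4*x²)
(32414 + G(-158, -193))/(-2937 + 22324) = (32414 + (188 - 4*(-193)²))/(-2937 + 22324) = (32414 + (188 - 4*37249))/19387 = (32414 + (188 - 148996))*(1/19387) = (32414 - 148808)*(1/19387) = -116394*1/19387 = -116394/19387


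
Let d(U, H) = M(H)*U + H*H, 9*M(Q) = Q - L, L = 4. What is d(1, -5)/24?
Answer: 1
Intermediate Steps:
M(Q) = -4/9 + Q/9 (M(Q) = (Q - 1*4)/9 = (Q - 4)/9 = (-4 + Q)/9 = -4/9 + Q/9)
d(U, H) = H² + U*(-4/9 + H/9) (d(U, H) = (-4/9 + H/9)*U + H*H = U*(-4/9 + H/9) + H² = H² + U*(-4/9 + H/9))
d(1, -5)/24 = ((-5)² + (⅑)*1*(-4 - 5))/24 = (25 + (⅑)*1*(-9))/24 = (25 - 1)/24 = (1/24)*24 = 1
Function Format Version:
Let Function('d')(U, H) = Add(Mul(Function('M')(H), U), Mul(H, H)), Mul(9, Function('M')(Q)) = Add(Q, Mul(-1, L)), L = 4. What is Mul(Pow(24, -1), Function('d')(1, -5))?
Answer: 1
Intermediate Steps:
Function('M')(Q) = Add(Rational(-4, 9), Mul(Rational(1, 9), Q)) (Function('M')(Q) = Mul(Rational(1, 9), Add(Q, Mul(-1, 4))) = Mul(Rational(1, 9), Add(Q, -4)) = Mul(Rational(1, 9), Add(-4, Q)) = Add(Rational(-4, 9), Mul(Rational(1, 9), Q)))
Function('d')(U, H) = Add(Pow(H, 2), Mul(U, Add(Rational(-4, 9), Mul(Rational(1, 9), H)))) (Function('d')(U, H) = Add(Mul(Add(Rational(-4, 9), Mul(Rational(1, 9), H)), U), Mul(H, H)) = Add(Mul(U, Add(Rational(-4, 9), Mul(Rational(1, 9), H))), Pow(H, 2)) = Add(Pow(H, 2), Mul(U, Add(Rational(-4, 9), Mul(Rational(1, 9), H)))))
Mul(Pow(24, -1), Function('d')(1, -5)) = Mul(Pow(24, -1), Add(Pow(-5, 2), Mul(Rational(1, 9), 1, Add(-4, -5)))) = Mul(Rational(1, 24), Add(25, Mul(Rational(1, 9), 1, -9))) = Mul(Rational(1, 24), Add(25, -1)) = Mul(Rational(1, 24), 24) = 1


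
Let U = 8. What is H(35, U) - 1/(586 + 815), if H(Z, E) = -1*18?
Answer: -25219/1401 ≈ -18.001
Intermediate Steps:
H(Z, E) = -18
H(35, U) - 1/(586 + 815) = -18 - 1/(586 + 815) = -18 - 1/1401 = -25219/1401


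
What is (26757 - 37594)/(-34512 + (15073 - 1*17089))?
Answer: 10837/36528 ≈ 0.29668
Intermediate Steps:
(26757 - 37594)/(-34512 + (15073 - 1*17089)) = -10837/(-34512 + (15073 - 17089)) = -10837/(-34512 - 2016) = -10837/(-36528) = -10837*(-1/36528) = 10837/36528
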